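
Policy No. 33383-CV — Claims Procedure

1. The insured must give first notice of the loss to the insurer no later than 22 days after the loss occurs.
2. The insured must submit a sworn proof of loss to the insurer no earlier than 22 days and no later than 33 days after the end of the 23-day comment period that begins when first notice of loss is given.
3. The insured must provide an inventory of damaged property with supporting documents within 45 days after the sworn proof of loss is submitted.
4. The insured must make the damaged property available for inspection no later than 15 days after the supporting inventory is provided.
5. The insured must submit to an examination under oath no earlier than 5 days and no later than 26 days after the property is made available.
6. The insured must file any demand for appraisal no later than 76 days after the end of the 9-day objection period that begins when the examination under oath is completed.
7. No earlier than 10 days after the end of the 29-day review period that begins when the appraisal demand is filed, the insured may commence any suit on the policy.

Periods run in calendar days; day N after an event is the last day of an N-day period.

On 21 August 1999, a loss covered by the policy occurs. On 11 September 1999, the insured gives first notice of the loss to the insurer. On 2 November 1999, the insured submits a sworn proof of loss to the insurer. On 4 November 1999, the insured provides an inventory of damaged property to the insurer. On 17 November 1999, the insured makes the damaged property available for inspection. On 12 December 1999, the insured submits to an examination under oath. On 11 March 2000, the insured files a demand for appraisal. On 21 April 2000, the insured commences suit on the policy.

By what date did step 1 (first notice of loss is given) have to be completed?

12 September 1999

Step 1 runs from 21 August 1999, when the loss occurs. 22 days after 21 August 1999 is 12 September 1999.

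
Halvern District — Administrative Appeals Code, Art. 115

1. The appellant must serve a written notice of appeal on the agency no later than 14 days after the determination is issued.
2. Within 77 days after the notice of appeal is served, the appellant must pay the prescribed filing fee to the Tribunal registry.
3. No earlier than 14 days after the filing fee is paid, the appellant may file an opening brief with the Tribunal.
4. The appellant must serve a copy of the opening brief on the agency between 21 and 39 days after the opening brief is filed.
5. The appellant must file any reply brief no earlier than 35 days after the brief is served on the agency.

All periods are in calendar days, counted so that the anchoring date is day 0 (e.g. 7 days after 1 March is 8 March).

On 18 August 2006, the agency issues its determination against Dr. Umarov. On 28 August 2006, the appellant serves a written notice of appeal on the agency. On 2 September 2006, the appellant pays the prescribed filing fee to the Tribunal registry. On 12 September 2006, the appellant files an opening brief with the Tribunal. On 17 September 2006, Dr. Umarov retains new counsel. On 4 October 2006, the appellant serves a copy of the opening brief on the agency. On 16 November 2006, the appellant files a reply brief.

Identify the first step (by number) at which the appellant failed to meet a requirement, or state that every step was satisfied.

Step 3

(1) due by 18 August 2006 + 14 days = 1 September 2006; 28 August 2006 is within that limit.
(2) due by 28 August 2006 + 77 days = 13 November 2006; 2 September 2006 is within that limit.
(3) permitted from 2 September 2006 + 14 days = 16 September 2006 onward; 12 September 2006 is 4 days before the earliest permitted date.
The procedure was therefore not followed at step 3.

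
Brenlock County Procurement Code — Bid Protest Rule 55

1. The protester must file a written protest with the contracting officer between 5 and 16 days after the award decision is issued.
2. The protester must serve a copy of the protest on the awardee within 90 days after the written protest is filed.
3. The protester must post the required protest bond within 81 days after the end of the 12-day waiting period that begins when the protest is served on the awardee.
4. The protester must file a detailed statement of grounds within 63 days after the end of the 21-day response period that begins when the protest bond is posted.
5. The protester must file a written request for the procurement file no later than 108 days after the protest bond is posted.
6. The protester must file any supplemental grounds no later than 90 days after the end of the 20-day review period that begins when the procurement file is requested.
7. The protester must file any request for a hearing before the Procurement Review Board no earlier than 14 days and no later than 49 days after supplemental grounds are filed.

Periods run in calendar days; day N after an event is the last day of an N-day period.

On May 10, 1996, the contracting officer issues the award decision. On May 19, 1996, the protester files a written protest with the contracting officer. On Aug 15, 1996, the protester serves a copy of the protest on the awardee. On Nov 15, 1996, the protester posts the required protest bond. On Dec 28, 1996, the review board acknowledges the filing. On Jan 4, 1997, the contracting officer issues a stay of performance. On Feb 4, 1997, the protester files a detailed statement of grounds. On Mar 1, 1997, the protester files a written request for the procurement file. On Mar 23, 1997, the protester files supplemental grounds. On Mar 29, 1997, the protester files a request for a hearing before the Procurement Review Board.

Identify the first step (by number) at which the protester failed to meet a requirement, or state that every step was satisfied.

(1) the permitted window runs from May 10, 1996 + 5 = May 15, 1996 to May 10, 1996 + 16 = May 26, 1996; done May 19, 1996, which is between those dates.
(2) due by May 19, 1996 + 90 days = Aug 17, 1996; done Aug 15, 1996 — timely.
(3) due by Aug 27, 1996 + 81 days = Nov 16, 1996; done Nov 15, 1996 — timely.
(4) due by Dec 6, 1996 + 63 days = Feb 7, 1997; completed Feb 4, 1997, before the deadline.
(5) due by Nov 15, 1996 + 108 days = Mar 3, 1997; completed Mar 1, 1997, before the deadline.
(6) due by Mar 21, 1997 + 90 days = Jun 19, 1997; Mar 23, 1997 is within that limit.
(7) the permitted window runs from Mar 23, 1997 + 14 = Apr 6, 1997 to Mar 23, 1997 + 49 = May 11, 1997; Mar 29, 1997 is 8 days too early.
The procedure was therefore not followed at step 7.

Step 7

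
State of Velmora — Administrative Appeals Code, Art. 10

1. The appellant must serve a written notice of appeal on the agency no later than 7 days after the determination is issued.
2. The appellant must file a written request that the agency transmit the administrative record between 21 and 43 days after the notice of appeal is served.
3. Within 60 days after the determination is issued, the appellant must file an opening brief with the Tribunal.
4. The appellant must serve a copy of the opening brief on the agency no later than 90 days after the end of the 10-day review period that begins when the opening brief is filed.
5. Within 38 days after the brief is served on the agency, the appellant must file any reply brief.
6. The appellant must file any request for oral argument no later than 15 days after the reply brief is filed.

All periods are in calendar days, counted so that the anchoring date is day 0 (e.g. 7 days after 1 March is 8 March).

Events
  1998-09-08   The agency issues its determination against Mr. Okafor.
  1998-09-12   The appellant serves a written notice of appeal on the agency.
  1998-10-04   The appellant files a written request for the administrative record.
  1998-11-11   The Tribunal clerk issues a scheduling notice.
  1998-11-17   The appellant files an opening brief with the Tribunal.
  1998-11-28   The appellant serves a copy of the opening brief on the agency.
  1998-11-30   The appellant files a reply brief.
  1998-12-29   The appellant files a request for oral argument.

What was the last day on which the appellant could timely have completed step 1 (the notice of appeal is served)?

Step 1 runs from 1998-09-08, when the determination is issued. 7 days after 1998-09-08 is 1998-09-15.

1998-09-15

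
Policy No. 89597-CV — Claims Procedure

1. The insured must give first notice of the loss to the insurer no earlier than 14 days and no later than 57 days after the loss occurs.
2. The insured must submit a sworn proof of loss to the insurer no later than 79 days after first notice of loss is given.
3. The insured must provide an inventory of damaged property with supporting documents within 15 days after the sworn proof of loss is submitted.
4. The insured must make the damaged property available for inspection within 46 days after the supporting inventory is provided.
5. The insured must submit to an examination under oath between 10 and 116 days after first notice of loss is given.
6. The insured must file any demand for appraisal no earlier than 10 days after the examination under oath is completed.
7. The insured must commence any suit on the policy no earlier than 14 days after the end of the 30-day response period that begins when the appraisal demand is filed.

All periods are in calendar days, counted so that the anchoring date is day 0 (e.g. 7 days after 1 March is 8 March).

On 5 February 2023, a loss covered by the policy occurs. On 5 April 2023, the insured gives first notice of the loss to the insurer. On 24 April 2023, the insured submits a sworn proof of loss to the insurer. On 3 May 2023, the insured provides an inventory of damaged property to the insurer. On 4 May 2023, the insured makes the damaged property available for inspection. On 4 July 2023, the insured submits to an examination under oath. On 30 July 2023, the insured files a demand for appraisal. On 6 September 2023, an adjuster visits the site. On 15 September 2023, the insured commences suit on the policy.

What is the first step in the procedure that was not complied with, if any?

Step 1 — 14 and 57 days from 5 February 2023 (when the loss occurs) are 19 February 2023 and 3 April 2023 respectively; 5 April 2023 is 2 days past the end of the window.

Step 1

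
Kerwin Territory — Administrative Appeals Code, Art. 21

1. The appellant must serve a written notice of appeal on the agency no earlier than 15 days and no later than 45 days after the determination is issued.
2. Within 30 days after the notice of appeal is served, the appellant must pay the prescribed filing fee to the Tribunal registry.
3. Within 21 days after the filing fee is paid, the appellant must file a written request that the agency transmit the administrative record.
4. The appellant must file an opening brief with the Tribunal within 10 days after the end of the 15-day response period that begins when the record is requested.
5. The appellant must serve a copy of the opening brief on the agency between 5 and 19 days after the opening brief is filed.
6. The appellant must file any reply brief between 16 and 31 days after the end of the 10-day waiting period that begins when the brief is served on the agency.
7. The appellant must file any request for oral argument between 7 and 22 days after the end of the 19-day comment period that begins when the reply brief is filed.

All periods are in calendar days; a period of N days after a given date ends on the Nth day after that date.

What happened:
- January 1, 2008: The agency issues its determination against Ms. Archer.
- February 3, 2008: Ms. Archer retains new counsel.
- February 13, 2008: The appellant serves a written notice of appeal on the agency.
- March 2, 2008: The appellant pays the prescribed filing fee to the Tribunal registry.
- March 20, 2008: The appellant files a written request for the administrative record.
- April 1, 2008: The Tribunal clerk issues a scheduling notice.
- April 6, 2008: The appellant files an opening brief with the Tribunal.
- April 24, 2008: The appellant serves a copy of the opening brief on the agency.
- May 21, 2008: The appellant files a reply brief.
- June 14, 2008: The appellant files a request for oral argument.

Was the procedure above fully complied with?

(1) the permitted window runs from January 1, 2008 + 15 = January 16, 2008 to January 1, 2008 + 45 = February 15, 2008; done February 13, 2008, which is between those dates.
(2) due by February 13, 2008 + 30 days = March 14, 2008; March 2, 2008 is within that limit.
(3) due by March 2, 2008 + 21 days = March 23, 2008; March 20, 2008 is within that limit.
(4) due by April 4, 2008 + 10 days = April 14, 2008; April 6, 2008 is within that limit.
(5) the permitted window runs from April 6, 2008 + 5 = April 11, 2008 to April 6, 2008 + 19 = April 25, 2008; April 24, 2008 falls inside that range.
(6) the permitted window runs from May 4, 2008 + 16 = May 20, 2008 to May 4, 2008 + 31 = June 4, 2008; May 21, 2008 falls inside that range.
(7) the permitted window runs from June 9, 2008 + 7 = June 16, 2008 to June 9, 2008 + 22 = July 1, 2008; June 14, 2008 is 2 days too early.
The analysis stops there.

No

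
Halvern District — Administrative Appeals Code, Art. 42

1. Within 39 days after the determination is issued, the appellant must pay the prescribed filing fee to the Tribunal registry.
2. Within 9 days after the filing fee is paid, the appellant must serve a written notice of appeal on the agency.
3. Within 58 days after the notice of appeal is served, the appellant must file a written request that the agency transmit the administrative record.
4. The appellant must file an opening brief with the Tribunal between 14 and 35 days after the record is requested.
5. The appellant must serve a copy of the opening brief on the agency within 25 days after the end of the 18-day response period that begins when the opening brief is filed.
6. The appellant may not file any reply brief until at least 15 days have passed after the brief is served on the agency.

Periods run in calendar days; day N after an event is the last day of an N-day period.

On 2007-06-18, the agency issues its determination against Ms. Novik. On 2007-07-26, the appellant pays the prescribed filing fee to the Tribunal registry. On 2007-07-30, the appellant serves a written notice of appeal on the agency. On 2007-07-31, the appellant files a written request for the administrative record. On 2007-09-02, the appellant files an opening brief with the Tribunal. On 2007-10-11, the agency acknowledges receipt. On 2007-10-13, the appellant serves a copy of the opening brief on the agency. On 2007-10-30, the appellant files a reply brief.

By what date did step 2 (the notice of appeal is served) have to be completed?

Step 2 runs from 2007-07-26, when the filing fee is paid. 9 days after 2007-07-26 is 2007-08-04.

2007-08-04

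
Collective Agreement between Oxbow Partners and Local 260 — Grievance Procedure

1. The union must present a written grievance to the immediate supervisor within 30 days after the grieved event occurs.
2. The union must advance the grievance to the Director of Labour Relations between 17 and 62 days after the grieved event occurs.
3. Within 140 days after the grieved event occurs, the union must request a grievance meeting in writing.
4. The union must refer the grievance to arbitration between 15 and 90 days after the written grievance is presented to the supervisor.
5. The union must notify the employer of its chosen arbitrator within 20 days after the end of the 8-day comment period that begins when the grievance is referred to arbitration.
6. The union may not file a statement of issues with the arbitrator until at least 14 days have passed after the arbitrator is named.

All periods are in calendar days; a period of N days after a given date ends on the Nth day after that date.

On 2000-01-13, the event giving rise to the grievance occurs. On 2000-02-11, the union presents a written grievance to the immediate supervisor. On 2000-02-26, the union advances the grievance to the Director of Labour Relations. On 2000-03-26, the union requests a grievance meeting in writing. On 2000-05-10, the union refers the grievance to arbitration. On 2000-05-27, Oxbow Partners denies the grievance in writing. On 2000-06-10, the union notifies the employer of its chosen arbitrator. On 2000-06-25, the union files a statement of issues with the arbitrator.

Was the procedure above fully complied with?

Step 1: 30 days after 2000-01-13 (when the grieved event occurs) is 2000-02-12; done 2000-02-11 — timely.
Step 2: the window is 17–62 days after 2000-01-13 (when the grieved event occurs), so 2000-01-30 through 2000-03-15; done 2000-02-26 — within the window.
Step 3: 140 days after 2000-01-13 (when the grieved event occurs) is 2000-06-01; completed 2000-03-26, before the deadline.
Step 4: the window is 15–90 days after 2000-02-11 (when the written grievance is presented to the supervisor), so 2000-02-26 through 2000-05-11; done 2000-05-10, which is between those dates.
Step 5: 20 days after 2000-05-18 (end of the 8-day comment period, which began when the grievance is referred to arbitration on 2000-05-10) is 2000-06-07; not done until 2000-06-10, 3 days after the deadline.
The analysis stops there.

No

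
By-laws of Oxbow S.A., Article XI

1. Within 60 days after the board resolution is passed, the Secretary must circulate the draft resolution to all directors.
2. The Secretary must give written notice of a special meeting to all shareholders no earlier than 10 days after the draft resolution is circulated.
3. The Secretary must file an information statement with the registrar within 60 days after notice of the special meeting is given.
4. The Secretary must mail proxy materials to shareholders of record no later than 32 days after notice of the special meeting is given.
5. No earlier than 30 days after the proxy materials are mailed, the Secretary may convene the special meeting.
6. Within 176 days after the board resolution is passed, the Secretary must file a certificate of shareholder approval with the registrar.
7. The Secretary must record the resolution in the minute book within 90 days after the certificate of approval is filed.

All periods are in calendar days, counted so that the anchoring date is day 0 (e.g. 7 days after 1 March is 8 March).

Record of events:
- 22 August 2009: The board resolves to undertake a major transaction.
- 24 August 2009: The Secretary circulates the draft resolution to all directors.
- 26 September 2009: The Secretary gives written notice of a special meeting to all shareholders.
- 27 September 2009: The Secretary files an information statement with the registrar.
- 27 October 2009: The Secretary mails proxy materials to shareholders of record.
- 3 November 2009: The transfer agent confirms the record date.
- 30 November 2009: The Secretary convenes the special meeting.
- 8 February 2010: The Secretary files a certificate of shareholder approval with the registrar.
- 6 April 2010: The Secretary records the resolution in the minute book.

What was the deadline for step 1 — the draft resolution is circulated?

21 October 2009

Step 1 runs from 22 August 2009, when the board resolution is passed. 60 days after 22 August 2009 is 21 October 2009.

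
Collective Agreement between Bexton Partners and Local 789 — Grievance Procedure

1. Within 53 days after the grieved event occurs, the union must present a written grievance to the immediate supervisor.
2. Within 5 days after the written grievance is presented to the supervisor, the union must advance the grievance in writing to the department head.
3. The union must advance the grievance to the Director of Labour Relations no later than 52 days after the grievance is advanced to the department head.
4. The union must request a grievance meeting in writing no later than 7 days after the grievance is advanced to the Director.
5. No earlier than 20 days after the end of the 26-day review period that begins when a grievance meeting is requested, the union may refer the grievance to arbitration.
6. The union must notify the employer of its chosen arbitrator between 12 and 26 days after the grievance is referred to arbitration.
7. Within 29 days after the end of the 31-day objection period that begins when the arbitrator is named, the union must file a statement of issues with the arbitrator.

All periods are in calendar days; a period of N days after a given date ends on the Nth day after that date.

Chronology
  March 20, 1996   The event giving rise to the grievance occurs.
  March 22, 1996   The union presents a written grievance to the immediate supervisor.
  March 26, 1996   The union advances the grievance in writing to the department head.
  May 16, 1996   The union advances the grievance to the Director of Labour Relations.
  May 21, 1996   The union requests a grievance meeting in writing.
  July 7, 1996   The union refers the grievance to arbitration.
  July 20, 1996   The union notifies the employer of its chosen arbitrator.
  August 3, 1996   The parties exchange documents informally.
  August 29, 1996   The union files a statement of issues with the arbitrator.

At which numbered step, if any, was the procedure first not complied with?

(1) due by March 20, 1996 + 53 days = May 12, 1996; March 22, 1996 is within that limit.
(2) due by March 22, 1996 + 5 days = March 27, 1996; completed March 26, 1996, before the deadline.
(3) due by March 26, 1996 + 52 days = May 17, 1996; done May 16, 1996 — timely.
(4) due by May 16, 1996 + 7 days = May 23, 1996; done May 21, 1996 — timely.
(5) permitted from June 16, 1996 + 20 days = July 6, 1996 onward; July 7, 1996 is on or after that date.
(6) the permitted window runs from July 7, 1996 + 12 = July 19, 1996 to July 7, 1996 + 26 = August 2, 1996; July 20, 1996 falls inside that range.
(7) due by August 20, 1996 + 29 days = September 18, 1996; done August 29, 1996 — timely.

None — every step was satisfied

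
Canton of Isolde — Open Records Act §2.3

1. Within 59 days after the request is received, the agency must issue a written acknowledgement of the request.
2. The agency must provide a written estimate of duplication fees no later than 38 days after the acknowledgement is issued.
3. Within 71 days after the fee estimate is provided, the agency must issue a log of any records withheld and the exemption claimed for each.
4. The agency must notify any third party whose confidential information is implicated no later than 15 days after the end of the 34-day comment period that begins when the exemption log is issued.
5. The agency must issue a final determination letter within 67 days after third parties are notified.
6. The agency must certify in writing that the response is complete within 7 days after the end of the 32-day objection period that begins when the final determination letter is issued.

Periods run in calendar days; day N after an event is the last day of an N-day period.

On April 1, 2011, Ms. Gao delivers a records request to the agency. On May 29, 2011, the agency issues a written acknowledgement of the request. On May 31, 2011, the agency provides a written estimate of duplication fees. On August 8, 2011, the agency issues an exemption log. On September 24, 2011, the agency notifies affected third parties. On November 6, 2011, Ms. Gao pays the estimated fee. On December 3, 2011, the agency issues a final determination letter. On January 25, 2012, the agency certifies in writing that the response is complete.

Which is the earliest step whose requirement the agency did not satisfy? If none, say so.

Step 5

Step 1 — counting 59 days from April 1, 2011 (when the request is received) gives a deadline of May 30, 2011; May 29, 2011 is within that limit.
Step 2 — counting 38 days from May 29, 2011 (when the acknowledgement is issued) gives a deadline of July 6, 2011; completed May 31, 2011, before the deadline.
Step 3 — counting 71 days from May 31, 2011 (when the fee estimate is provided) gives a deadline of August 10, 2011; completed August 8, 2011, before the deadline.
Step 4 — counting 15 days from September 11, 2011 (end of the 34-day comment period, which began when the exemption log is issued on August 8, 2011) gives a deadline of September 26, 2011; completed September 24, 2011, before the deadline.
Step 5 — counting 67 days from September 24, 2011 (when third parties are notified) gives a deadline of November 30, 2011; December 3, 2011 misses that deadline by 3 days.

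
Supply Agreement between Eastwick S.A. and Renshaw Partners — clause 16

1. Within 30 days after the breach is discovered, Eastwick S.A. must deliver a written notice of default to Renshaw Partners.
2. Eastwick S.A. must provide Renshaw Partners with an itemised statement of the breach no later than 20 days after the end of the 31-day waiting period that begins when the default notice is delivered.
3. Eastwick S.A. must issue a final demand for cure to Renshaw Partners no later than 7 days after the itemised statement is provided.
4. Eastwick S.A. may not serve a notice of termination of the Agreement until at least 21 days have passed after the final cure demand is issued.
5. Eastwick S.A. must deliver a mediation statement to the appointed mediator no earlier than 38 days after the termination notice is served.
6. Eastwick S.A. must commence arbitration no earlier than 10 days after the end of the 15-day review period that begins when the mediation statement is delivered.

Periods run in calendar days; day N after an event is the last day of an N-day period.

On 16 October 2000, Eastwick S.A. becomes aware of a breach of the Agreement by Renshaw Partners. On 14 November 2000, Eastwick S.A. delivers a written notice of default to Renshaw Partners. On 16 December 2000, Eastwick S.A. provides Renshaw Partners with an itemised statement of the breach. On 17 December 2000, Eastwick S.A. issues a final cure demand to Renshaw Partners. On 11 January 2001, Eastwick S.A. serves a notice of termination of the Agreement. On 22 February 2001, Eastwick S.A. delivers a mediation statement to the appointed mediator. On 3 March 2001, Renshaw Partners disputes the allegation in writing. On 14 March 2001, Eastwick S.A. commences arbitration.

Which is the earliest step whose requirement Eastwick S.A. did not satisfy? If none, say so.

Step 6

Step 1: 30 days after 16 October 2000 (when the breach is discovered) is 15 November 2000; 14 November 2000 is within that limit.
Step 2: 20 days after 15 December 2000 (end of the 31-day waiting period, which began when the default notice is delivered on 14 November 2000) is 4 January 2001; done 16 December 2000 — timely.
Step 3: 7 days after 16 December 2000 (when the itemised statement is provided) is 23 December 2000; 17 December 2000 is within that limit.
Step 4: the earliest permitted date is 21 days after 17 December 2000 (when the final cure demand is issued), i.e. 7 January 2001; 11 January 2001 is on or after that date.
Step 5: the earliest permitted date is 38 days after 11 January 2001 (when the termination notice is served), i.e. 18 February 2001; done 22 February 2001 — permitted.
Step 6: the earliest permitted date is 10 days after 9 March 2001 (end of the 15-day review period, which began when the mediation statement is delivered on 22 February 2001), i.e. 19 March 2001; done 14 March 2001 — 5 days too early.
The procedure was therefore not followed at step 6.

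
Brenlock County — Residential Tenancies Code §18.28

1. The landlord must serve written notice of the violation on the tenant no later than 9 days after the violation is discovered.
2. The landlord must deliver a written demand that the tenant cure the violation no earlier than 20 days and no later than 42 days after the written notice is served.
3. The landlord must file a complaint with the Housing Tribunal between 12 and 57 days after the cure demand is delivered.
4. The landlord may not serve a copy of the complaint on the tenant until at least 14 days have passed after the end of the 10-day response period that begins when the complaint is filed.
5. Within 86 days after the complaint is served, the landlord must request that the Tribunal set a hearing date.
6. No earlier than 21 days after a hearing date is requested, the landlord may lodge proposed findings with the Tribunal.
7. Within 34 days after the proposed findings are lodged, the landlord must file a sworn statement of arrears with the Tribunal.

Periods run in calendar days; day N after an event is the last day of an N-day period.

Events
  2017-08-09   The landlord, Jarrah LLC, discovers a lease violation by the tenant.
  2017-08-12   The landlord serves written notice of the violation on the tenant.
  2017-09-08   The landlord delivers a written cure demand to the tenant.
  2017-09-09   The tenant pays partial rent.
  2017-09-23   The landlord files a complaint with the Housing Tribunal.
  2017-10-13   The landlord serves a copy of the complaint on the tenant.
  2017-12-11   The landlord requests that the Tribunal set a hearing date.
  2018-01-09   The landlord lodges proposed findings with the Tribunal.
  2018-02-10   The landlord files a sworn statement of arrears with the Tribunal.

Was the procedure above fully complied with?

Step 1: 9 days after 2017-08-09 (when the violation is discovered) is 2017-08-18; done 2017-08-12 — timely.
Step 2: the window is 20–42 days after 2017-08-12 (when the written notice is served), so 2017-09-01 through 2017-09-23; done 2017-09-08 — within the window.
Step 3: the window is 12–57 days after 2017-09-08 (when the cure demand is delivered), so 2017-09-20 through 2017-11-04; done 2017-09-23 — within the window.
Step 4: the earliest permitted date is 14 days after 2017-10-03 (end of the 10-day response period, which began when the complaint is filed on 2017-09-23), i.e. 2017-10-17; 2017-10-13 is 4 days before the earliest permitted date.
The analysis stops there.

No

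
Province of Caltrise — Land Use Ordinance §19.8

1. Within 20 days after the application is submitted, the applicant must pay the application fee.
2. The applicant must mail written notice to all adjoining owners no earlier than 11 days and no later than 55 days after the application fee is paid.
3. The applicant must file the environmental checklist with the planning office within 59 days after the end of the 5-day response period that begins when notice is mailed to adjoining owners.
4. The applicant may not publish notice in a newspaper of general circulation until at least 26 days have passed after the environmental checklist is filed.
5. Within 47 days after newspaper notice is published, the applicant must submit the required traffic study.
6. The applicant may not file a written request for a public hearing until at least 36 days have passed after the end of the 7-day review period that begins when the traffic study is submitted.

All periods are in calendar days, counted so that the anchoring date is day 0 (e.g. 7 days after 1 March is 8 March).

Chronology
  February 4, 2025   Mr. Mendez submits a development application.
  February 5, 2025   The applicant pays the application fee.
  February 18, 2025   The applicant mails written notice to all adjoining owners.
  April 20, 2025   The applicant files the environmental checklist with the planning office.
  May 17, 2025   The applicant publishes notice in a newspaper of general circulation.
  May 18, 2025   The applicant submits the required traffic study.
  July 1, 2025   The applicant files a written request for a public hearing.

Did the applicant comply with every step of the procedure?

(1) due by February 4, 2025 + 20 days = February 24, 2025; completed February 5, 2025, before the deadline.
(2) the permitted window runs from February 5, 2025 + 11 = February 16, 2025 to February 5, 2025 + 55 = April 1, 2025; February 18, 2025 falls inside that range.
(3) due by February 23, 2025 + 59 days = April 23, 2025; completed April 20, 2025, before the deadline.
(4) permitted from April 20, 2025 + 26 days = May 16, 2025 onward; May 17, 2025 is on or after that date.
(5) due by May 17, 2025 + 47 days = July 3, 2025; May 18, 2025 is within that limit.
(6) permitted from May 25, 2025 + 36 days = June 30, 2025 onward; done July 1, 2025, after the minimum wait.

Yes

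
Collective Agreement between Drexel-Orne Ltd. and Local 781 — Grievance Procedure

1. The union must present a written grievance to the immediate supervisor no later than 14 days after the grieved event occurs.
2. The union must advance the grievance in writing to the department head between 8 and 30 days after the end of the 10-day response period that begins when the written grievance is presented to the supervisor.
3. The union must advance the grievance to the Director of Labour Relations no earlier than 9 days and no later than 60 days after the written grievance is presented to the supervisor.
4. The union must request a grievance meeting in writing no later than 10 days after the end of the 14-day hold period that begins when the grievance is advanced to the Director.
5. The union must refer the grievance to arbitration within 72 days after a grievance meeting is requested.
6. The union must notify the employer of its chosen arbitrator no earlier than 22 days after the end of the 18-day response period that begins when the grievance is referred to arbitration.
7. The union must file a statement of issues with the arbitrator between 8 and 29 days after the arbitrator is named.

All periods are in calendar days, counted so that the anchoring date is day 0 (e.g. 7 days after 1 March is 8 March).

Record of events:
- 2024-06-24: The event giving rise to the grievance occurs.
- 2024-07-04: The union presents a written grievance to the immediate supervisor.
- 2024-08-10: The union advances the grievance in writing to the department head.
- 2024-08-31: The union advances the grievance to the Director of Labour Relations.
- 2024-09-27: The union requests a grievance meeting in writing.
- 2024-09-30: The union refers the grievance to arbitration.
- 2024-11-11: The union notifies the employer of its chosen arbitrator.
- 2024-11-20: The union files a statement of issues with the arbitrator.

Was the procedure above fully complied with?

(1) due by 2024-06-24 + 14 days = 2024-07-08; 2024-07-04 is within that limit.
(2) the permitted window runs from 2024-07-14 + 8 = 2024-07-22 to 2024-07-14 + 30 = 2024-08-13; 2024-08-10 falls inside that range.
(3) the permitted window runs from 2024-07-04 + 9 = 2024-07-13 to 2024-07-04 + 60 = 2024-09-02; 2024-08-31 falls inside that range.
(4) due by 2024-09-14 + 10 days = 2024-09-24; 2024-09-27 misses that deadline by 3 days.
The analysis stops there.

No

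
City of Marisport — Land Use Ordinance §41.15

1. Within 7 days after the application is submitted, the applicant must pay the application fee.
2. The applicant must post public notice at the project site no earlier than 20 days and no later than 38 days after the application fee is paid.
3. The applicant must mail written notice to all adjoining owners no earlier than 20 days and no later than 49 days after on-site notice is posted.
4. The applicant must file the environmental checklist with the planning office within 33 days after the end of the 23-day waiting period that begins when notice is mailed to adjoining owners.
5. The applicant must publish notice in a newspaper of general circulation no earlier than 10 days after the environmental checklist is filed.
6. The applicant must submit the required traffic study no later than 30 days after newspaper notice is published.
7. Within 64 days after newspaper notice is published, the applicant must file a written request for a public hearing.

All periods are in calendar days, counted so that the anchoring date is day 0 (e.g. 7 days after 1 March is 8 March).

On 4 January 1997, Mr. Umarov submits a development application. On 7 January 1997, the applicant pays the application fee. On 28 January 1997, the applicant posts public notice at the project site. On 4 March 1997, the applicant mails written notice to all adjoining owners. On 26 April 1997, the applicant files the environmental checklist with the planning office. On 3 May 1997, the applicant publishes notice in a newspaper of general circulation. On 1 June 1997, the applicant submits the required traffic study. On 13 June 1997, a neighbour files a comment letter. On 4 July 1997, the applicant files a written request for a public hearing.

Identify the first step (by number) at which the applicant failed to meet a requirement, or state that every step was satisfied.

Step 1: 7 days after 4 January 1997 (when the application is submitted) is 11 January 1997; done 7 January 1997 — timely.
Step 2: the window is 20–38 days after 7 January 1997 (when the application fee is paid), so 27 January 1997 through 14 February 1997; 28 January 1997 falls inside that range.
Step 3: the window is 20–49 days after 28 January 1997 (when on-site notice is posted), so 17 February 1997 through 18 March 1997; done 4 March 1997 — within the window.
Step 4: 33 days after 27 March 1997 (end of the 23-day waiting period, which began when notice is mailed to adjoining owners on 4 March 1997) is 29 April 1997; completed 26 April 1997, before the deadline.
Step 5: the earliest permitted date is 10 days after 26 April 1997 (when the environmental checklist is filed), i.e. 6 May 1997; acted on 3 May 1997, 3 days prematurely.

Step 5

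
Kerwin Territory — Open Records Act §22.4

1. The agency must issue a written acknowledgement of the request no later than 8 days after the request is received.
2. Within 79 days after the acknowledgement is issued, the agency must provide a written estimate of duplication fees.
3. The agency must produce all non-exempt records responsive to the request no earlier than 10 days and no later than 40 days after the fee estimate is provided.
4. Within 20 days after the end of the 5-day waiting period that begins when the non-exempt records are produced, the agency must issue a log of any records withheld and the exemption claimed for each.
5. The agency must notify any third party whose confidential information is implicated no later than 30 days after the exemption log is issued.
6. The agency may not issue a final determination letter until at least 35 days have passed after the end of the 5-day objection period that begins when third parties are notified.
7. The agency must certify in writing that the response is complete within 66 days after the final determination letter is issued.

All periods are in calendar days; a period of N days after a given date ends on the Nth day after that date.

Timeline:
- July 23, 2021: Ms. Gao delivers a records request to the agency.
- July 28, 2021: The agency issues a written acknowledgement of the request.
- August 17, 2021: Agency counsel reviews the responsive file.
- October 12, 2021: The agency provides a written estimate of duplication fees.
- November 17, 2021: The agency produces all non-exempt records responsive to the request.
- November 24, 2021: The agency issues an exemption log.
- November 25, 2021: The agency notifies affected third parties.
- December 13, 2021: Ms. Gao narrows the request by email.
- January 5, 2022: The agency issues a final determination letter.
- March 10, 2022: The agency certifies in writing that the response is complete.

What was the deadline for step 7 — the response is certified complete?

March 12, 2022

Step 7 runs from January 5, 2022, when the final determination letter is issued. 66 days after January 5, 2022 is March 12, 2022.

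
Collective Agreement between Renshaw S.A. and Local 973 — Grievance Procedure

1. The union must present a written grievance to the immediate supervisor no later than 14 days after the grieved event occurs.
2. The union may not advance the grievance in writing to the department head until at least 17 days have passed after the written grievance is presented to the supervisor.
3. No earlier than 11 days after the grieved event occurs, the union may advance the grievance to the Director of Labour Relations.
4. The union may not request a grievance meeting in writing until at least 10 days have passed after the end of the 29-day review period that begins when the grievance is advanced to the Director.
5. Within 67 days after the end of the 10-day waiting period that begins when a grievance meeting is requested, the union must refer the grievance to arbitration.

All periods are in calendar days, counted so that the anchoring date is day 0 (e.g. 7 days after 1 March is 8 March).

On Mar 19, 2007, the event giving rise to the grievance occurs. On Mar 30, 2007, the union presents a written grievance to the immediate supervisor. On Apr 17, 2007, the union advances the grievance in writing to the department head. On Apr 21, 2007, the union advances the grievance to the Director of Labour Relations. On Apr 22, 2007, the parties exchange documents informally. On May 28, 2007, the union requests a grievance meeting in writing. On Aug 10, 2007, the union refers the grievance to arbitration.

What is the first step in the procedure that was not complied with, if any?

Step 4

Step 1: 14 days after Mar 19, 2007 (when the grieved event occurs) is Apr 2, 2007; done Mar 30, 2007 — timely.
Step 2: the earliest permitted date is 17 days after Mar 30, 2007 (when the written grievance is presented to the supervisor), i.e. Apr 16, 2007; Apr 17, 2007 is on or after that date.
Step 3: the earliest permitted date is 11 days after Mar 19, 2007 (when the grieved event occurs), i.e. Mar 30, 2007; done Apr 21, 2007 — permitted.
Step 4: the earliest permitted date is 10 days after May 20, 2007 (end of the 29-day review period, which began when the grievance is advanced to the Director on Apr 21, 2007), i.e. May 30, 2007; acted on May 28, 2007, 2 days prematurely.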